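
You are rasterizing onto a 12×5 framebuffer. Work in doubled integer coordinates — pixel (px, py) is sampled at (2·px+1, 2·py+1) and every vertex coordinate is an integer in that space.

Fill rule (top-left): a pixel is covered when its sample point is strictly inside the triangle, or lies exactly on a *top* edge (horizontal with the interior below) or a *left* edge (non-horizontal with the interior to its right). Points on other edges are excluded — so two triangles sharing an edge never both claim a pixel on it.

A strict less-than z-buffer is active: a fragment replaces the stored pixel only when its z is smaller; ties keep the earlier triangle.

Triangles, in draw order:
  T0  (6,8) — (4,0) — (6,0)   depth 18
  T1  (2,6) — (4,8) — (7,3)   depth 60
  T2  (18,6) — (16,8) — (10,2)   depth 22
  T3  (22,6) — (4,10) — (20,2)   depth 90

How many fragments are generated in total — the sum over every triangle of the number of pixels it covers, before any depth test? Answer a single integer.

T0:
  2·area = 16
  edge (6, 8)→(4, 0): d=(-2,-8) top-left  bias=+0
  edge (4, 0)→(6, 0): d=(2,0) top-left  bias=+0
  edge (6, 0)→(6, 8): d=(0,8) right/bottom  bias=-1
    (2,0)@(5, 1): e=[6,2,8] → █
    (3,0)@(7, 1): e=[22,2,-8] → ·
    (2,1)@(5, 3): e=[2,6,8] → █
    (3,1)@(7, 3): e=[18,6,-8] → ·
    (2,2)@(5, 5): e=[-2,10,8] → ·
  covered (2 px):
    · · █ · · · · · · · · ·
    · · █ · · · · · · · · ·
    · · · · · · · · · · · ·
    · · · · · · · · · · · ·
    · · · · · · · · · · · ·
T1:
  2·area = 16  (B↔C swapped to make it positive)
  edge (2, 6)→(7, 3): d=(5,-3) top-left  bias=+0
  edge (7, 3)→(4, 8): d=(-3,5) right/bottom  bias=-1
  edge (4, 8)→(2, 6): d=(-2,-2) top-left  bias=+0
    (3,1)@(7, 3): e=[0,0,16] → ·  [on edge]
    (0,2)@(1, 5): e=[-8,24,0] → ·  [on edge]
    (2,2)@(5, 5): e=[4,4,8] → █
    (3,2)@(7, 5): e=[10,-6,12] → ·
    (1,3)@(3, 7): e=[8,8,0] → █  [on edge]
    (2,3)@(5, 7): e=[14,-2,4] → ·
    (1,4)@(3, 9): e=[18,2,-4] → ·
    (2,4)@(5, 9): e=[24,-8,0] → ·  [on edge]
  covered (2 px):
    · · · · · · · · · · · ·
    · · · · · · · · · · · ·
    · · █ · · · · · · · · ·
    · █ · · · · · · · · · ·
    · · · · · · · · · · · ·
T2:
  2·area = 24
  edge (18, 6)→(16, 8): d=(-2,2) right/bottom  bias=-1
  edge (16, 8)→(10, 2): d=(-6,-6) top-left  bias=+0
  edge (10, 2)→(18, 6): d=(8,4) right/bottom  bias=-1
    (4,0)@(9, 1): e=[28,0,-4] → ·  [on edge]
    (11,0)@(23, 1): e=[0,84,-60] → ·  [on edge]
    (5,1)@(11, 3): e=[20,0,4] → █  [on edge]
    (6,1)@(13, 3): e=[16,12,-4] → ·
    (10,1)@(21, 3): e=[0,60,-36] → ·  [on edge]
    (5,2)@(11, 5): e=[16,-12,20] → ·
    (6,2)@(13, 5): e=[12,0,12] → █  [on edge]
    (7,2)@(15, 5): e=[8,12,4] → █
    (8,2)@(17, 5): e=[4,24,-4] → ·
    (9,2)@(19, 5): e=[0,36,-12] → ·  [on edge]
    (6,3)@(13, 7): e=[8,-12,28] → ·
    (7,3)@(15, 7): e=[4,0,20] → █  [on edge]
    (8,3)@(17, 7): e=[0,12,12] → ·  [on edge]
    (7,4)@(15, 9): e=[0,-12,36] → ·  [on edge]
    (8,4)@(17, 9): e=[-4,0,28] → ·  [on edge]
  covered (4 px):
    · · · · · · · · · · · ·
    · · · · · █ · · · · · ·
    · · · · · · █ █ · · · ·
    · · · · · · · █ · · · ·
    · · · · · · · · · · · ·
T3:
  2·area = 80
  edge (22, 6)→(4, 10): d=(-18,4) right/bottom  bias=-1
  edge (4, 10)→(20, 2): d=(16,-8) top-left  bias=+0
  edge (20, 2)→(22, 6): d=(2,4) right/bottom  bias=-1
    (9,1)@(19, 3): e=[66,8,6] → █
    (10,1)@(21, 3): e=[58,24,-2] → ·
    (7,2)@(15, 5): e=[46,8,26] → █
    (8,2)@(17, 5): e=[38,24,18] → █
    (10,2)@(21, 5): e=[22,56,2] → █
    (11,2)@(23, 5): e=[14,72,-6] → ·
    (5,3)@(11, 7): e=[26,8,46] → █
    (6,3)@(13, 7): e=[18,24,38] → █
    (9,3)@(19, 7): e=[-6,72,14] → ·
    (10,3)@(21, 7): e=[-14,88,6] → ·
    (3,4)@(7, 9): e=[6,8,66] → █
    (4,4)@(9, 9): e=[-2,24,58] → ·
  covered (10 px):
    · · · · · · · · · · · ·
    · · · · · · · · · █ · ·
    · · · · · · · █ █ █ █ ·
    · · · · · █ █ █ █ · · ·
    · · · █ · · · · · · · ·

Answer: 18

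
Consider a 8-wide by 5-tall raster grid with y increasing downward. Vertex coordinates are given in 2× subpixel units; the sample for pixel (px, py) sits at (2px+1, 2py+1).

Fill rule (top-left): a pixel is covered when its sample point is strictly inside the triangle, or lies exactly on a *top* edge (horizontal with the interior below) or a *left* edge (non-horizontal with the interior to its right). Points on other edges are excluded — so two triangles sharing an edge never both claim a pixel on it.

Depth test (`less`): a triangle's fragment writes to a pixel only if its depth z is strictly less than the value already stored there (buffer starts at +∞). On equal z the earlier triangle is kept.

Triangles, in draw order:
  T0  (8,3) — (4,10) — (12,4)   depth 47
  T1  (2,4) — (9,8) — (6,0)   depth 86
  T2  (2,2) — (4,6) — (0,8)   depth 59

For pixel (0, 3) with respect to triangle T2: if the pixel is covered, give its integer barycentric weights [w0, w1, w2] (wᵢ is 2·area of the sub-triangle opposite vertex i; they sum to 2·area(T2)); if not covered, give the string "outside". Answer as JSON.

T0:
  2·area = 32  (B↔C swapped to make it positive)
  edge (8, 3)→(12, 4): d=(4,1) right/bottom  bias=-1
  edge (12, 4)→(4, 10): d=(-8,6) right/bottom  bias=-1
  edge (4, 10)→(8, 3): d=(4,-7) top-left  bias=+0
    (3,2)@(7, 5): e=[9,22,1] → █
    (4,2)@(9, 5): e=[7,10,15] → █
    (5,2)@(11, 5): e=[5,-2,29] → ·
    (3,3)@(7, 7): e=[17,6,9] → █
    (4,3)@(9, 7): e=[15,-6,23] → ·
    (2,4)@(5, 9): e=[27,2,3] → █
    (3,4)@(7, 9): e=[25,-10,17] → ·
  covered (4 px):
    · · · · · · · ·
    · · · · · · · ·
    · · · █ █ · · ·
    · · · █ · · · ·
    · · █ · · · · ·
T1:
  2·area = 44  (B↔C swapped to make it positive)
  edge (2, 4)→(6, 0): d=(4,-4) top-left  bias=+0
  edge (6, 0)→(9, 8): d=(3,8) right/bottom  bias=-1
  edge (9, 8)→(2, 4): d=(-7,-4) top-left  bias=+0
    (2,0)@(5, 1): e=[0,11,33] → █  [on edge]
    (3,0)@(7, 1): e=[8,-5,41] → ·
    (1,1)@(3, 3): e=[0,33,11] → █  [on edge]
    (3,1)@(7, 3): e=[16,1,27] → █
    (4,1)@(9, 3): e=[24,-15,35] → ·
    (0,2)@(1, 5): e=[0,55,-11] → ·  [on edge]
    (1,2)@(3, 5): e=[8,39,-3] → ·
    (2,2)@(5, 5): e=[16,23,5] → █
    (4,2)@(9, 5): e=[32,-9,21] → ·
    (2,3)@(5, 7): e=[24,29,-9] → ·
    (3,3)@(7, 7): e=[32,13,-1] → ·
  covered (6 px):
    · · █ · · · · ·
    · █ █ █ · · · ·
    · · █ █ · · · ·
    · · · · · · · ·
    · · · · · · · ·
T2:
  2·area = 20
  edge (2, 2)→(4, 6): d=(2,4) right/bottom  bias=-1
  edge (4, 6)→(0, 8): d=(-4,2) right/bottom  bias=-1
  edge (0, 8)→(2, 2): d=(2,-6) top-left  bias=+0
    (0,2)@(1, 5): e=[10,10,0] → █  [on edge]
    (1,2)@(3, 5): e=[2,6,12] → █
    (2,2)@(5, 5): e=[-6,2,24] → ·
    (0,3)@(1, 7): e=[14,2,4] → █
    (1,3)@(3, 7): e=[6,-2,16] → ·
    (0,4)@(1, 9): e=[18,-6,8] → ·
  covered (3 px):
    · · · · · · · ·
    · · · · · · · ·
    █ █ · · · · · ·
    █ · · · · · · ·
    · · · · · · · ·

Final: [2,4,14]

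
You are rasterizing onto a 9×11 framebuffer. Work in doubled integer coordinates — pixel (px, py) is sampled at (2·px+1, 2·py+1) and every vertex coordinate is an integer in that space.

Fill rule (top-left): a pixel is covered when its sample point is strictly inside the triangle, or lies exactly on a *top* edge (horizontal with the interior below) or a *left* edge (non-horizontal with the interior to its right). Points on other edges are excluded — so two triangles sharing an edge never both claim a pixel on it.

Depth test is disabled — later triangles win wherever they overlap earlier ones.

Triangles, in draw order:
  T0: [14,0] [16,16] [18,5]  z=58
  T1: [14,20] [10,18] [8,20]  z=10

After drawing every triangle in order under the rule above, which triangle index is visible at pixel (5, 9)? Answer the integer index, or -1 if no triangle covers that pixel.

T0:
  2·area = 54  (B↔C swapped to make it positive)
  edge (14, 0)→(18, 5): d=(4,5) right/bottom  bias=-1
  edge (18, 5)→(16, 16): d=(-2,11) right/bottom  bias=-1
  edge (16, 16)→(14, 0): d=(-2,-16) top-left  bias=+0
    (7,1)@(15, 3): e=[7,37,10] → X
    (8,1)@(17, 3): e=[-3,15,42] → .
    (7,2)@(15, 5): e=[15,33,6] → X
    (8,2)@(17, 5): e=[5,11,38] → X
    (7,3)@(15, 7): e=[23,29,2] → X
    (7,4)@(15, 9): e=[31,25,-2] → .
    (8,4)@(17, 9): e=[21,3,30] → X
    (8,5)@(17, 11): e=[29,-1,26] → .
  covered (6 px):
    . . . . . . . . .
    . . . . . . . X .
    . . . . . . . X X
    . . . . . . . X X
    . . . . . . . . X
    . . . . . . . . .
    . . . . . . . . .
    . . . . . . . . .
    . . . . . . . . .
    . . . . . . . . .
    . . . . . . . . .
T1:
  2·area = 12  (B↔C swapped to make it positive)
  edge (14, 20)→(8, 20): d=(-6,0) right/bottom  bias=-1
  edge (8, 20)→(10, 18): d=(2,-2) top-left  bias=+0
  edge (10, 18)→(14, 20): d=(4,2) right/bottom  bias=-1
    (8,5)@(17, 11): e=[54,0,-42] → .  [on edge]
    (7,6)@(15, 13): e=[42,0,-30] → .  [on edge]
    (6,7)@(13, 15): e=[30,0,-18] → .  [on edge]
    (5,8)@(11, 17): e=[18,0,-6] → .  [on edge]
    (4,9)@(9, 19): e=[6,0,6] → X  [on edge]
    (5,9)@(11, 19): e=[6,4,2] → X
    (6,9)@(13, 19): e=[6,8,-2] → .
    (3,10)@(7, 21): e=[-6,0,18] → .  [on edge]
    (4,10)@(9, 21): e=[-6,4,14] → .
    (5,10)@(11, 21): e=[-6,8,10] → .
  covered (2 px):
    . . . . . . . . .
    . . . . . . . . .
    . . . . . . . . .
    . . . . . . . . .
    . . . . . . . . .
    . . . . . . . . .
    . . . . . . . . .
    . . . . . . . . .
    . . . . . . . . .
    . . . . X X . . .
    . . . . . . . . .

Z-buffer (winner per pixel, '.' = empty):
  . . . . . . . . .
  . . . . . . . 0 .
  . . . . . . . 0 0
  . . . . . . . 0 0
  . . . . . . . . 0
  . . . . . . . . .
  . . . . . . . . .
  . . . . . . . . .
  . . . . . . . . .
  . . . . 1 1 . . .
  . . . . . . . . .

Final: 1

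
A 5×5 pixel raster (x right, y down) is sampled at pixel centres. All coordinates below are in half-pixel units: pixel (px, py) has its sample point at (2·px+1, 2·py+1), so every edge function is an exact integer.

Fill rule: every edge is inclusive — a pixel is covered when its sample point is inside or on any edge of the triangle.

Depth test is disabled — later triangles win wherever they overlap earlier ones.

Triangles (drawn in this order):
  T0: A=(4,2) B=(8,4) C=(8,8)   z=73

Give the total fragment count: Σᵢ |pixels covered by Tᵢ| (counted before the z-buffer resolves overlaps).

T0:
  2·area = 16
  edge (4, 2)→(8, 4): d=(4,2) inclusive
  edge (8, 4)→(8, 8): d=(0,4) inclusive
  edge (8, 8)→(4, 2): d=(-4,-6) inclusive
    (2,1)@(5, 3): e=[2,12,2] → X
    (3,1)@(7, 3): e=[-2,4,14] → .
    (2,2)@(5, 5): e=[10,12,-6] → .
    (3,2)@(7, 5): e=[6,4,6] → X
    (4,2)@(9, 5): e=[2,-4,18] → .
    (3,3)@(7, 7): e=[14,4,-2] → .
  covered (2 px):
    . . . . .
    . . X . .
    . . . X .
    . . . . .
    . . . . .

Final: 2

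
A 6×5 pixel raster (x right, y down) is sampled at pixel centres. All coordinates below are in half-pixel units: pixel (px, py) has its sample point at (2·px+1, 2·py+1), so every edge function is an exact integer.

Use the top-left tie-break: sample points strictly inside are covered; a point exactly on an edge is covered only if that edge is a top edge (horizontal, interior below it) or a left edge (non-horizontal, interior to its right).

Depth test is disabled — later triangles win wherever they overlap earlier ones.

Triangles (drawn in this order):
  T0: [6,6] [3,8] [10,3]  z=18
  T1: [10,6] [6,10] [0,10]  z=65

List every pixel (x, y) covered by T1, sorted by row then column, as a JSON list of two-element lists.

T0:
  2·area = 1
  edge (6, 6)→(3, 8): d=(-3,2) right/bottom  bias=-1
  edge (3, 8)→(10, 3): d=(7,-5) top-left  bias=+0
  edge (10, 3)→(6, 6): d=(-4,3) right/bottom  bias=-1
  covered (0 px):
    . . . . . .
    . . . . . .
    . . . . . .
    . . . . . .
    . . . . . .
T1:
  2·area = 24
  edge (10, 6)→(6, 10): d=(-4,4) right/bottom  bias=-1
  edge (6, 10)→(0, 10): d=(-6,0) right/bottom  bias=-1
  edge (0, 10)→(10, 6): d=(10,-4) top-left  bias=+0
    (5,2)@(11, 5): e=[0,30,-6] → .  [on edge]
    (4,3)@(9, 7): e=[0,18,6] → .  [on edge]
    (1,4)@(3, 9): e=[16,6,2] → X
    (2,4)@(5, 9): e=[8,6,10] → X
    (3,4)@(7, 9): e=[0,6,18] → .  [on edge]
  covered (2 px):
    . . . . . .
    . . . . . .
    . . . . . .
    . . . . . .
    . X X . . .

Result: [[1,4],[2,4]]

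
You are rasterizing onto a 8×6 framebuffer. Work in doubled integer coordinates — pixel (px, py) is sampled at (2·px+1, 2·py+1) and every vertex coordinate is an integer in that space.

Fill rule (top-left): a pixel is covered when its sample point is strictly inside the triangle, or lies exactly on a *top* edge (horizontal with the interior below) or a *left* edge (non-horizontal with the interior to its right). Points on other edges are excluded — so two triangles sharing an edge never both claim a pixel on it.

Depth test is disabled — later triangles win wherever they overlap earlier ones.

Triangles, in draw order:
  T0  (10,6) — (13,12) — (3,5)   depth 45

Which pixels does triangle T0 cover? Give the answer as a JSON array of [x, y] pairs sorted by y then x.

T0:
  2·area = 39
  edge (10, 6)→(13, 12): d=(3,6) right/bottom  bias=-1
  edge (13, 12)→(3, 5): d=(-10,-7) top-left  bias=+0
  edge (3, 5)→(10, 6): d=(7,1) right/bottom  bias=-1
    (1,2)@(3, 5): e=[39,0,0] → .  [on edge]
    (3,3)@(7, 7): e=[21,8,10] → X
    (4,3)@(9, 7): e=[9,22,8] → X
    (5,3)@(11, 7): e=[-3,36,6] → .
    (3,4)@(7, 9): e=[27,-12,24] → .
    (4,4)@(9, 9): e=[15,2,22] → X
    (5,4)@(11, 9): e=[3,16,20] → X
    (6,4)@(13, 9): e=[-9,30,18] → .
    (4,5)@(9, 11): e=[21,-18,36] → .
    (5,5)@(11, 11): e=[9,-4,34] → .
  covered (4 px):
    . . . . . . . .
    . . . . . . . .
    . . . . . . . .
    . . . X X . . .
    . . . . X X . .
    . . . . . . . .

Result: [[3,3],[4,3],[4,4],[5,4]]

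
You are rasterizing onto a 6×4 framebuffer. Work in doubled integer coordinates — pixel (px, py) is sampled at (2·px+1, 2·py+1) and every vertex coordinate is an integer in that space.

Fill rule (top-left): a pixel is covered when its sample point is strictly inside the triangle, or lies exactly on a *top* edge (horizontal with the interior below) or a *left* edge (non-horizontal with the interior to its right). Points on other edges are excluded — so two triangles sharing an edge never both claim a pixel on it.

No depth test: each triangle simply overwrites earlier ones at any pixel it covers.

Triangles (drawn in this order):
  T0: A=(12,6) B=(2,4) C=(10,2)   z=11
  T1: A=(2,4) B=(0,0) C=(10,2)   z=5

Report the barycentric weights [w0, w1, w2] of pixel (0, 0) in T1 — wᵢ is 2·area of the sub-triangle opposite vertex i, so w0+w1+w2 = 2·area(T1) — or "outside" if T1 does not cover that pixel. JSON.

T0:
  2·area = 36
  edge (12, 6)→(2, 4): d=(-10,-2) top-left  bias=+0
  edge (2, 4)→(10, 2): d=(8,-2) top-left  bias=+0
  edge (10, 2)→(12, 6): d=(2,4) right/bottom  bias=-1
    (3,1)@(7, 3): e=[20,2,14] → #
    (4,1)@(9, 3): e=[24,6,6] → #
    (5,1)@(11, 3): e=[28,10,-2] → ·
    (3,2)@(7, 5): e=[0,18,18] → #  [on edge]
    (5,2)@(11, 5): e=[8,26,2] → #
    (3,3)@(7, 7): e=[-20,34,22] → ·
    (4,3)@(9, 7): e=[-16,38,14] → ·
    (5,3)@(11, 7): e=[-12,42,6] → ·
  covered (5 px):
    · · · · · ·
    · · · # # ·
    · · · # # #
    · · · · · ·
T1:
  2·area = 36
  edge (2, 4)→(0, 0): d=(-2,-4) top-left  bias=+0
  edge (0, 0)→(10, 2): d=(10,2) right/bottom  bias=-1
  edge (10, 2)→(2, 4): d=(-8,2) right/bottom  bias=-1
    (0,0)@(1, 1): e=[2,8,26] → #
    (1,0)@(3, 1): e=[10,4,22] → #
    (2,0)@(5, 1): e=[18,0,18] → ·  [on edge]
    (0,1)@(1, 3): e=[-2,28,10] → ·
    (1,1)@(3, 3): e=[6,24,6] → #
    (2,1)@(5, 3): e=[14,20,2] → #
    (3,1)@(7, 3): e=[22,16,-2] → ·
    (1,2)@(3, 5): e=[2,44,-10] → ·
    (2,2)@(5, 5): e=[10,40,-14] → ·
  covered (4 px):
    # # · · · ·
    · # # · · ·
    · · · · · ·
    · · · · · ·

Final: [8,26,2]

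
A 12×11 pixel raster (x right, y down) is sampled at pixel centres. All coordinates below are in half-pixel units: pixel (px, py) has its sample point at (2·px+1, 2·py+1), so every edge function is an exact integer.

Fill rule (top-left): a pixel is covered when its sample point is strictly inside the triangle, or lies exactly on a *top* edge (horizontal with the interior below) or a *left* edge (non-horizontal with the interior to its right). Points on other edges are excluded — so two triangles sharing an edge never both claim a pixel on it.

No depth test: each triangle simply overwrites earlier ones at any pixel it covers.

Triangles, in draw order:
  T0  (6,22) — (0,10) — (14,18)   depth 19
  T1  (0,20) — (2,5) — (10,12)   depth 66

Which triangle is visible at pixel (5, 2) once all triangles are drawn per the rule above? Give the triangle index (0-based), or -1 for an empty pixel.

T0:
  2·area = 120
  edge (6, 22)→(0, 10): d=(-6,-12) top-left  bias=+0
  edge (0, 10)→(14, 18): d=(14,8) right/bottom  bias=-1
  edge (14, 18)→(6, 22): d=(-8,4) right/bottom  bias=-1
    (0,5)@(1, 11): e=[6,6,108] → █
    (1,5)@(3, 11): e=[30,-10,100] → ·
    (0,6)@(1, 13): e=[-6,34,92] → ·
    (1,6)@(3, 13): e=[18,18,84] → █
    (2,6)@(5, 13): e=[42,2,76] → █
    (3,6)@(7, 13): e=[66,-14,68] → ·
    (1,7)@(3, 15): e=[6,46,68] → █
    (3,7)@(7, 15): e=[54,14,52] → █
    (4,7)@(9, 15): e=[78,-2,44] → ·
    (1,8)@(3, 17): e=[-6,74,52] → ·
    (2,8)@(5, 17): e=[18,58,44] → █
    (4,8)@(9, 17): e=[66,26,28] → █
  covered (15 px):
    · · · · · · · · · · · ·
    · · · · · · · · · · · ·
    · · · · · · · · · · · ·
    · · · · · · · · · · · ·
    · · · · · · · · · · · ·
    █ · · · · · · · · · · ·
    · █ █ · · · · · · · · ·
    · █ █ █ · · · · · · · ·
    · · █ █ █ █ · · · · · ·
    · · █ █ █ █ · · · · · ·
    · · · █ · · · · · · · ·
T1:
  2·area = 134
  edge (0, 20)→(2, 5): d=(2,-15) top-left  bias=+0
  edge (2, 5)→(10, 12): d=(8,7) right/bottom  bias=-1
  edge (10, 12)→(0, 20): d=(-10,8) right/bottom  bias=-1
    (1,3)@(3, 7): e=[19,9,106] → █
    (2,3)@(5, 7): e=[49,-5,90] → ·
    (1,4)@(3, 9): e=[23,25,86] → █
    (2,4)@(5, 9): e=[53,11,70] → █
    (3,4)@(7, 9): e=[83,-3,54] → ·
    (1,5)@(3, 11): e=[27,41,66] → █
    (3,5)@(7, 11): e=[87,13,34] → █
    (4,5)@(9, 11): e=[117,-1,18] → ·
    (0,6)@(1, 13): e=[1,71,62] → █
    (4,6)@(9, 13): e=[121,15,-2] → ·
    (0,7)@(1, 15): e=[5,87,42] → █
    (3,7)@(7, 15): e=[95,45,-6] → ·
  covered (16 px):
    · · · · · · · · · · · ·
    · · · · · · · · · · · ·
    · · · · · · · · · · · ·
    · █ · · · · · · · · · ·
    · █ █ · · · · · · · · ·
    · █ █ █ · · · · · · · ·
    █ █ █ █ · · · · · · · ·
    █ █ █ · · · · · · · · ·
    █ █ · · · · · · · · · ·
    █ · · · · · · · · · · ·
    · · · · · · · · · · · ·

Z-buffer (winner per pixel, '.' = empty):
  . . . . . . . . . . . .
  . . . . . . . . . . . .
  . . . . . . . . . . . .
  . 1 . . . . . . . . . .
  . 1 1 . . . . . . . . .
  0 1 1 1 . . . . . . . .
  1 1 1 1 . . . . . . . .
  1 1 1 0 . . . . . . . .
  1 1 0 0 0 0 . . . . . .
  1 . 0 0 0 0 . . . . . .
  . . . 0 . . . . . . . .

Final: -1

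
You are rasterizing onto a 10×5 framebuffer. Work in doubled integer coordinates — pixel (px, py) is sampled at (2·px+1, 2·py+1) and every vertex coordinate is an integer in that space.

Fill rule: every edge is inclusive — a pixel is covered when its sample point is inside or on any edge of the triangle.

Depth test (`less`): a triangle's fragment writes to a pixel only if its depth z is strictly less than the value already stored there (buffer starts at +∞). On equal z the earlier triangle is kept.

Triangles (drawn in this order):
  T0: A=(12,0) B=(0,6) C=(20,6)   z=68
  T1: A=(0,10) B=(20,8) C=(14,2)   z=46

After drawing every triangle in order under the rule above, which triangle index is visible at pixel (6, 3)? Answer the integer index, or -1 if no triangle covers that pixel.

T0:
  2·area = 120  (B↔C swapped to make it positive)
  edge (12, 0)→(20, 6): d=(8,6) inclusive
  edge (20, 6)→(0, 6): d=(-20,0) inclusive
  edge (0, 6)→(12, 0): d=(12,-6) inclusive
    (5,0)@(11, 1): e=[14,100,6] → X
    (6,0)@(13, 1): e=[2,100,18] → X
    (7,0)@(15, 1): e=[-10,100,30] → .
    (3,1)@(7, 3): e=[54,60,6] → X
    (4,1)@(9, 3): e=[42,60,18] → X
    (7,1)@(15, 3): e=[6,60,54] → X
    (8,1)@(17, 3): e=[-6,60,66] → .
    (1,2)@(3, 5): e=[94,20,6] → X
    (2,2)@(5, 5): e=[82,20,18] → X
    (8,2)@(17, 5): e=[10,20,90] → X
    (9,2)@(19, 5): e=[-2,20,102] → .
    (1,3)@(3, 7): e=[110,-20,30] → .
  covered (15 px):
    . . . . . X X . . .
    . . . X X X X X . .
    . X X X X X X X X .
    . . . . . . . . . .
    . . . . . . . . . .
T1:
  2·area = 132  (B↔C swapped to make it positive)
  edge (0, 10)→(14, 2): d=(14,-8) inclusive
  edge (14, 2)→(20, 8): d=(6,6) inclusive
  edge (20, 8)→(0, 10): d=(-20,2) inclusive
    (6,0)@(13, 1): e=[-22,0,154] → .  [on edge]
    (6,1)@(13, 3): e=[6,12,114] → X
    (7,1)@(15, 3): e=[22,0,110] → X  [on edge]
    (8,1)@(17, 3): e=[38,-12,106] → .
    (4,2)@(9, 5): e=[2,48,82] → X
    (5,2)@(11, 5): e=[18,36,78] → X
    (8,2)@(17, 5): e=[66,0,66] → X  [on edge]
    (9,2)@(19, 5): e=[82,-12,62] → .
    (3,3)@(7, 7): e=[14,72,46] → X
    (9,3)@(19, 7): e=[110,0,22] → X  [on edge]
    (1,4)@(3, 9): e=[10,108,14] → X
    (2,4)@(5, 9): e=[26,96,10] → X
  covered (18 px):
    . . . . . . . . . .
    . . . . . . X X . .
    . . . . X X X X X .
    . . . X X X X X X X
    . X X X X . . . . .

Z-buffer (winner per pixel, '.' = empty):
  . . . . . 0 0 . . .
  . . . 0 0 0 1 1 . .
  . 0 0 0 1 1 1 1 1 .
  . . . 1 1 1 1 1 1 1
  . 1 1 1 1 . . . . .

Answer: 1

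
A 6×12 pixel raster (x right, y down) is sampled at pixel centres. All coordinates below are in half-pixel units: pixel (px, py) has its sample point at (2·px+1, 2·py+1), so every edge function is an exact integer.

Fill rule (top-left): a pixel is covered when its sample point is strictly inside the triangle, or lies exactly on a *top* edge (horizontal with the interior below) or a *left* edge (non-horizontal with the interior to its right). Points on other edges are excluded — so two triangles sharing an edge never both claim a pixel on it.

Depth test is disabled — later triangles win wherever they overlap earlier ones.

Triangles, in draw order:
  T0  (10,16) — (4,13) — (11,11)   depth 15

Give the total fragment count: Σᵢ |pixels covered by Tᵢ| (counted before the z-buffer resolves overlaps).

T0:
  2·area = 33
  edge (10, 16)→(4, 13): d=(-6,-3) top-left  bias=+0
  edge (4, 13)→(11, 11): d=(7,-2) top-left  bias=+0
  edge (11, 11)→(10, 16): d=(-1,5) right/bottom  bias=-1
    (5,5)@(11, 11): e=[33,0,0] → ·  [on edge]
    (2,6)@(5, 13): e=[3,2,28] → █
    (3,6)@(7, 13): e=[9,6,18] → █
    (4,6)@(9, 13): e=[15,10,8] → █
    (5,6)@(11, 13): e=[21,14,-2] → ·
    (2,7)@(5, 15): e=[-9,16,26] → ·
    (3,7)@(7, 15): e=[-3,20,16] → ·
    (4,7)@(9, 15): e=[3,24,6] → █
    (5,7)@(11, 15): e=[9,28,-4] → ·
    (4,8)@(9, 17): e=[-9,38,4] → ·
    (4,10)@(9, 21): e=[-33,66,0] → ·  [on edge]
  covered (4 px):
    · · · · · ·
    · · · · · ·
    · · · · · ·
    · · · · · ·
    · · · · · ·
    · · · · · ·
    · · █ █ █ ·
    · · · · █ ·
    · · · · · ·
    · · · · · ·
    · · · · · ·
    · · · · · ·

Answer: 4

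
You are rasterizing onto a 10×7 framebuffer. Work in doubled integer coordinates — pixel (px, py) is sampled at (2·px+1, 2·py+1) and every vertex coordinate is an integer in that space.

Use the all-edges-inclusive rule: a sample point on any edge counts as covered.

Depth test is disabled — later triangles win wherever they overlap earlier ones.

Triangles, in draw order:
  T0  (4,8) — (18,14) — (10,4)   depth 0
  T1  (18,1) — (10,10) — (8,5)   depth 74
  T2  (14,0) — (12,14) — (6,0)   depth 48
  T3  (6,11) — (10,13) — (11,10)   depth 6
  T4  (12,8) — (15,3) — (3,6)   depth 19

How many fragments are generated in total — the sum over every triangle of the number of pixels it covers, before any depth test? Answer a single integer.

T0:
  2·area = 92  (B↔C swapped to make it positive)
  edge (4, 8)→(10, 4): d=(6,-4) inclusive
  edge (10, 4)→(18, 14): d=(8,10) inclusive
  edge (18, 14)→(4, 8): d=(-14,-6) inclusive
    (4,2)@(9, 5): e=[2,18,72] → #
    (5,2)@(11, 5): e=[10,-2,84] → ·
    (3,3)@(7, 7): e=[6,54,32] → #
    (5,3)@(11, 7): e=[22,14,56] → #
    (6,3)@(13, 7): e=[30,-6,68] → ·
    (3,4)@(7, 9): e=[18,70,4] → #
    (6,4)@(13, 9): e=[42,10,40] → #
    (7,4)@(15, 9): e=[50,-10,52] → ·
    (3,5)@(7, 11): e=[30,86,-24] → ·
    (4,5)@(9, 11): e=[38,66,-12] → ·
    (5,5)@(11, 11): e=[46,46,0] → #  [on edge]
    (7,5)@(15, 11): e=[62,6,24] → #
  covered (12 px):
    · · · · · · · · · ·
    · · · · · · · · · ·
    · · · · # · · · · ·
    · · · # # # · · · ·
    · · · # # # # · · ·
    · · · · · # # # · ·
    · · · · · · · · # ·
T1:
  2·area = 58
  edge (18, 1)→(10, 10): d=(-8,9) inclusive
  edge (10, 10)→(8, 5): d=(-2,-5) inclusive
  edge (8, 5)→(18, 1): d=(10,-4) inclusive
    (6,1)@(13, 3): e=[29,29,0] → #  [on edge]
    (7,1)@(15, 3): e=[11,39,8] → #
    (8,1)@(17, 3): e=[-7,49,16] → ·
    (4,2)@(9, 5): e=[49,5,4] → #
    (5,2)@(11, 5): e=[31,15,12] → #
    (7,2)@(15, 5): e=[-5,35,28] → ·
    (1,3)@(3, 7): e=[87,-29,0] → ·  [on edge]
    (4,3)@(9, 7): e=[33,1,24] → #
    (6,3)@(13, 7): e=[-3,21,40] → ·
    (4,4)@(9, 9): e=[17,-3,44] → ·
    (5,4)@(11, 9): e=[-1,7,52] → ·
  covered (7 px):
    · · · · · · · · · ·
    · · · · · · # # · ·
    · · · · # # # · · ·
    · · · · # # · · · ·
    · · · · · · · · · ·
    · · · · · · · · · ·
    · · · · · · · · · ·
T2:
  2·area = 112
  edge (14, 0)→(12, 14): d=(-2,14) inclusive
  edge (12, 14)→(6, 0): d=(-6,-14) inclusive
  edge (6, 0)→(14, 0): d=(8,0) inclusive
    (3,0)@(7, 1): e=[96,8,8] → #
    (4,0)@(9, 1): e=[68,36,8] → #
    (5,0)@(11, 1): e=[40,64,8] → #
    (6,0)@(13, 1): e=[12,92,8] → #
    (7,0)@(15, 1): e=[-16,120,8] → ·
    (3,1)@(7, 3): e=[92,-4,24] → ·
    (4,1)@(9, 3): e=[64,24,24] → #
    (7,1)@(15, 3): e=[-20,108,24] → ·
    (4,2)@(9, 5): e=[60,12,40] → #
    (7,2)@(15, 5): e=[-24,96,40] → ·
    (4,3)@(9, 7): e=[56,0,56] → #  [on edge]
    (6,3)@(13, 7): e=[0,56,56] → #  [on edge]
  covered (15 px):
    · · · # # # # · · ·
    · · · · # # # · · ·
    · · · · # # # · · ·
    · · · · # # # · · ·
    · · · · · # · · · ·
    · · · · · # · · · ·
    · · · · · · · · · ·
T3:
  2·area = 14  (B↔C swapped to make it positive)
  edge (6, 11)→(11, 10): d=(5,-1) inclusive
  edge (11, 10)→(10, 13): d=(-1,3) inclusive
  edge (10, 13)→(6, 11): d=(-4,-2) inclusive
    (3,5)@(7, 11): e=[1,11,2] → #
    (4,5)@(9, 11): e=[3,5,6] → #
    (5,5)@(11, 11): e=[5,-1,10] → ·
    (3,6)@(7, 13): e=[11,9,-6] → ·
    (4,6)@(9, 13): e=[13,3,-2] → ·
  covered (2 px):
    · · · · · · · · · ·
    · · · · · · · · · ·
    · · · · · · · · · ·
    · · · · · · · · · ·
    · · · · · · · · · ·
    · · · # # · · · · ·
    · · · · · · · · · ·
T4:
  2·area = 51  (B↔C swapped to make it positive)
  edge (12, 8)→(3, 6): d=(-9,-2) inclusive
  edge (3, 6)→(15, 3): d=(12,-3) inclusive
  edge (15, 3)→(12, 8): d=(-3,5) inclusive
    (7,1)@(15, 3): e=[51,0,0] → #  [on edge]
    (8,1)@(17, 3): e=[55,6,-10] → ·
    (3,2)@(7, 5): e=[17,0,34] → #  [on edge]
    (4,2)@(9, 5): e=[21,6,24] → #
    (5,2)@(11, 5): e=[25,12,14] → #
    (6,2)@(13, 5): e=[29,18,4] → #
    (7,2)@(15, 5): e=[33,24,-6] → ·
    (3,3)@(7, 7): e=[-1,24,28] → ·
    (4,3)@(9, 7): e=[3,30,18] → #
    (6,3)@(13, 7): e=[11,42,-2] → ·
    (4,4)@(9, 9): e=[-15,54,12] → ·
    (5,4)@(11, 9): e=[-11,60,2] → ·
    (4,6)@(9, 13): e=[-51,102,0] → ·  [on edge]
  covered (7 px):
    · · · · · · · · · ·
    · · · · · · · # · ·
    · · · # # # # · · ·
    · · · · # # · · · ·
    · · · · · · · · · ·
    · · · · · · · · · ·
    · · · · · · · · · ·

Result: 43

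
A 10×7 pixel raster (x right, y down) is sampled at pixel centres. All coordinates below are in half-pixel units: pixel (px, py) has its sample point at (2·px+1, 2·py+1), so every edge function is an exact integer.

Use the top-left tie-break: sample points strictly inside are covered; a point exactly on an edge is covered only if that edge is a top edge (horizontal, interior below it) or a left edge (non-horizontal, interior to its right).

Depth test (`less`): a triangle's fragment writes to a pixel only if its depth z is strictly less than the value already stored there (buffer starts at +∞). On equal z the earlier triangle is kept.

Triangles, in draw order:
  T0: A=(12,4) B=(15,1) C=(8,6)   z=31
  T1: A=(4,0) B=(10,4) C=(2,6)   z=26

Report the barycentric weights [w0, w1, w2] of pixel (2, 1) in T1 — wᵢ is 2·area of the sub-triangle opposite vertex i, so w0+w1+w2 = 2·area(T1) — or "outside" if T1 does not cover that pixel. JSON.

T0:
  2·area = 6  (B↔C swapped to make it positive)
  edge (12, 4)→(8, 6): d=(-4,2) right/bottom  bias=-1
  edge (8, 6)→(15, 1): d=(7,-5) top-left  bias=+0
  edge (15, 1)→(12, 4): d=(-3,3) right/bottom  bias=-1
    (7,0)@(15, 1): e=[6,0,0] → ·  [on edge]
    (6,1)@(13, 3): e=[2,4,0] → ·  [on edge]
    (5,2)@(11, 5): e=[-2,8,0] → ·  [on edge]
    (4,3)@(9, 7): e=[-6,12,0] → ·  [on edge]
    (3,4)@(7, 9): e=[-10,16,0] → ·  [on edge]
    (0,5)@(1, 11): e=[-6,0,12] → ·  [on edge]
    (2,5)@(5, 11): e=[-14,20,0] → ·  [on edge]
    (1,6)@(3, 13): e=[-18,24,0] → ·  [on edge]
  covered (0 px):
    · · · · · · · · · ·
    · · · · · · · · · ·
    · · · · · · · · · ·
    · · · · · · · · · ·
    · · · · · · · · · ·
    · · · · · · · · · ·
    · · · · · · · · · ·
T1:
  2·area = 44
  edge (4, 0)→(10, 4): d=(6,4) right/bottom  bias=-1
  edge (10, 4)→(2, 6): d=(-8,2) right/bottom  bias=-1
  edge (2, 6)→(4, 0): d=(2,-6) top-left  bias=+0
    (2,0)@(5, 1): e=[2,34,8] → #
    (3,0)@(7, 1): e=[-6,30,20] → ·
    (1,1)@(3, 3): e=[22,22,0] → #  [on edge]
    (3,1)@(7, 3): e=[6,14,24] → #
    (4,1)@(9, 3): e=[-2,10,36] → ·
    (1,2)@(3, 5): e=[34,6,4] → #
    (3,2)@(7, 5): e=[18,-2,28] → ·
    (1,3)@(3, 7): e=[46,-10,8] → ·
    (2,3)@(5, 7): e=[38,-14,20] → ·
    (0,4)@(1, 9): e=[66,-22,0] → ·  [on edge]
  covered (6 px):
    · · # · · · · · · ·
    · # # # · · · · · ·
    · # # · · · · · · ·
    · · · · · · · · · ·
    · · · · · · · · · ·
    · · · · · · · · · ·
    · · · · · · · · · ·

Answer: [18,12,14]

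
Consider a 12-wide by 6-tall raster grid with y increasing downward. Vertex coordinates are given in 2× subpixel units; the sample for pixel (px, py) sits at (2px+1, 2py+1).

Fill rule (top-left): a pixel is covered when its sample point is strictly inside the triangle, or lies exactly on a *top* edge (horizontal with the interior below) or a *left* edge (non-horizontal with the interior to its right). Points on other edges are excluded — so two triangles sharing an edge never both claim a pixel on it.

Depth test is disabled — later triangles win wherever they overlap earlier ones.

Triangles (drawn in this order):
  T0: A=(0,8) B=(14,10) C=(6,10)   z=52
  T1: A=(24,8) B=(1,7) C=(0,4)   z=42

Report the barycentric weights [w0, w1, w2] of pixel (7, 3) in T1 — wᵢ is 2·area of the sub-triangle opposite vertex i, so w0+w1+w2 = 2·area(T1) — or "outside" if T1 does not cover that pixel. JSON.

T0:
  2·area = 16
  edge (0, 8)→(14, 10): d=(14,2) right/bottom  bias=-1
  edge (14, 10)→(6, 10): d=(-8,0) right/bottom  bias=-1
  edge (6, 10)→(0, 8): d=(-6,-2) top-left  bias=+0
    (1,4)@(3, 9): e=[8,8,0] → █  [on edge]
    (2,4)@(5, 9): e=[4,8,4] → █
    (3,4)@(7, 9): e=[0,8,8] → ·  [on edge]
    (1,5)@(3, 11): e=[36,-8,-12] → ·
    (2,5)@(5, 11): e=[32,-8,-8] → ·
    (4,5)@(9, 11): e=[24,-8,0] → ·  [on edge]
    (10,5)@(21, 11): e=[0,-8,24] → ·  [on edge]
  covered (2 px):
    · · · · · · · · · · · ·
    · · · · · · · · · · · ·
    · · · · · · · · · · · ·
    · · · · · · · · · · · ·
    · █ █ · · · · · · · · ·
    · · · · · · · · · · · ·
T1:
  2·area = 68
  edge (24, 8)→(1, 7): d=(-23,-1) top-left  bias=+0
  edge (1, 7)→(0, 4): d=(-1,-3) top-left  bias=+0
  edge (0, 4)→(24, 8): d=(24,4) right/bottom  bias=-1
    (0,2)@(1, 5): e=[46,2,20] → █
    (1,2)@(3, 5): e=[48,8,12] → █
    (2,2)@(5, 5): e=[50,14,4] → █
    (3,2)@(7, 5): e=[52,20,-4] → ·
    (0,3)@(1, 7): e=[0,0,68] → █  [on edge]
    (3,3)@(7, 7): e=[6,18,44] → █
    (4,3)@(9, 7): e=[8,24,36] → █
    (5,3)@(11, 7): e=[10,30,28] → █
    (6,3)@(13, 7): e=[12,36,20] → █
    (7,3)@(15, 7): e=[14,42,12] → █
    (8,3)@(17, 7): e=[16,48,4] → █
    (9,3)@(19, 7): e=[18,54,-4] → ·
  covered (12 px):
    · · · · · · · · · · · ·
    · · · · · · · · · · · ·
    █ █ █ · · · · · · · · ·
    █ █ █ █ █ █ █ █ █ · · ·
    · · · · · · · · · · · ·
    · · · · · · · · · · · ·

Answer: [42,12,14]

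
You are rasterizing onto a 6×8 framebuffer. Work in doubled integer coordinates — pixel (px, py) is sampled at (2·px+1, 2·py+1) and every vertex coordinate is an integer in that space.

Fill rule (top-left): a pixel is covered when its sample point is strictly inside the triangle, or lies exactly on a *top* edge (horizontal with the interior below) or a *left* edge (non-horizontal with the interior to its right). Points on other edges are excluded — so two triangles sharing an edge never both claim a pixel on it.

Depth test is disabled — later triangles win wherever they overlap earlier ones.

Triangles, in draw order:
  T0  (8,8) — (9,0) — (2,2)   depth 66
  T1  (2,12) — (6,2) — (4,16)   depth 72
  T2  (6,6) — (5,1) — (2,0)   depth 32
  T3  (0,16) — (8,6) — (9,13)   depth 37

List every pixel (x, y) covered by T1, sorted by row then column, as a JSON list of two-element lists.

T0:
  2·area = 54  (B↔C swapped to make it positive)
  edge (8, 8)→(2, 2): d=(-6,-6) top-left  bias=+0
  edge (2, 2)→(9, 0): d=(7,-2) top-left  bias=+0
  edge (9, 0)→(8, 8): d=(-1,8) right/bottom  bias=-1
    (0,0)@(1, 1): e=[0,-9,63] → ·  [on edge]
    (3,0)@(7, 1): e=[36,3,15] → █
    (4,0)@(9, 1): e=[48,7,-1] → ·
    (1,1)@(3, 3): e=[0,9,45] → █  [on edge]
    (2,1)@(5, 3): e=[12,13,29] → █
    (4,1)@(9, 3): e=[36,21,-3] → ·
    (1,2)@(3, 5): e=[-12,23,43] → ·
    (2,2)@(5, 5): e=[0,27,27] → █  [on edge]
    (4,2)@(9, 5): e=[24,35,-5] → ·
    (2,3)@(5, 7): e=[-12,41,25] → ·
    (3,3)@(7, 7): e=[0,45,9] → █  [on edge]
    (4,3)@(9, 7): e=[12,49,-7] → ·
    (4,4)@(9, 9): e=[0,63,-9] → ·  [on edge]
    (5,5)@(11, 11): e=[0,81,-27] → ·  [on edge]
  covered (7 px):
    · · · █ · ·
    · █ █ █ · ·
    · · █ █ · ·
    · · · █ · ·
    · · · · · ·
    · · · · · ·
    · · · · · ·
    · · · · · ·
T1:
  2·area = 36
  edge (2, 12)→(6, 2): d=(4,-10) top-left  bias=+0
  edge (6, 2)→(4, 16): d=(-2,14) right/bottom  bias=-1
  edge (4, 16)→(2, 12): d=(-2,-4) top-left  bias=+0
    (2,2)@(5, 5): e=[2,8,26] → █
    (3,2)@(7, 5): e=[22,-20,34] → ·
    (2,3)@(5, 7): e=[10,4,22] → █
    (3,3)@(7, 7): e=[30,-24,30] → ·
    (2,4)@(5, 9): e=[18,0,18] → ·  [on edge]
    (1,5)@(3, 11): e=[6,24,6] → █
    (2,5)@(5, 11): e=[26,-4,14] → ·
    (1,6)@(3, 13): e=[14,20,2] → █
    (2,6)@(5, 13): e=[34,-8,10] → ·
    (1,7)@(3, 15): e=[22,16,-2] → ·
  covered (4 px):
    · · · · · ·
    · · · · · ·
    · · █ · · ·
    · · █ · · ·
    · · · · · ·
    · █ · · · ·
    · █ · · · ·
    · · · · · ·
T2:
  2·area = 14  (B↔C swapped to make it positive)
  edge (6, 6)→(2, 0): d=(-4,-6) top-left  bias=+0
  edge (2, 0)→(5, 1): d=(3,1) right/bottom  bias=-1
  edge (5, 1)→(6, 6): d=(1,5) right/bottom  bias=-1
    (1,0)@(3, 1): e=[2,2,10] → █
    (2,0)@(5, 1): e=[14,0,0] → ·  [on edge]
    (1,1)@(3, 3): e=[-6,8,12] → ·
    (2,1)@(5, 3): e=[6,6,2] → █
    (3,1)@(7, 3): e=[18,4,-8] → ·
    (5,1)@(11, 3): e=[42,0,-28] → ·  [on edge]
    (2,2)@(5, 5): e=[-2,12,4] → ·
    (3,5)@(7, 11): e=[-14,28,0] → ·  [on edge]
  covered (2 px):
    · █ · · · ·
    · · █ · · ·
    · · · · · ·
    · · · · · ·
    · · · · · ·
    · · · · · ·
    · · · · · ·
    · · · · · ·
T3:
  2·area = 66
  edge (0, 16)→(8, 6): d=(8,-10) top-left  bias=+0
  edge (8, 6)→(9, 13): d=(1,7) right/bottom  bias=-1
  edge (9, 13)→(0, 16): d=(-9,3) right/bottom  bias=-1
    (3,4)@(7, 9): e=[14,10,42] → █
    (4,4)@(9, 9): e=[34,-4,36] → ·
    (2,5)@(5, 11): e=[10,26,30] → █
    (4,5)@(9, 11): e=[50,-2,18] → ·
    (1,6)@(3, 13): e=[6,42,18] → █
    (4,6)@(9, 13): e=[66,0,0] → ·  [on edge]
    (0,7)@(1, 15): e=[2,58,6] → █
    (1,7)@(3, 15): e=[22,44,0] → ·  [on edge]
    (2,7)@(5, 15): e=[42,30,-6] → ·
    (3,7)@(7, 15): e=[62,16,-12] → ·
  covered (7 px):
    · · · · · ·
    · · · · · ·
    · · · · · ·
    · · · · · ·
    · · · █ · ·
    · · █ █ · ·
    · █ █ █ · ·
    █ · · · · ·

Result: [[2,2],[2,3],[1,5],[1,6]]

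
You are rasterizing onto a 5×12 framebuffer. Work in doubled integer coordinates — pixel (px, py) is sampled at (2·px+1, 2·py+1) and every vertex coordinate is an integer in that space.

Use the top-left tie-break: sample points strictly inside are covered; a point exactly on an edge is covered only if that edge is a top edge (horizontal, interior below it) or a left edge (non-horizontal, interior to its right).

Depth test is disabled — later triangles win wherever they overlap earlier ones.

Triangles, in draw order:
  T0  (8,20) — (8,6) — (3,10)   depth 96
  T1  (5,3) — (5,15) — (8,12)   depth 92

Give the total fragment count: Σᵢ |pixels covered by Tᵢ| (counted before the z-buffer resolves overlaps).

T0:
  2·area = 70  (B↔C swapped to make it positive)
  edge (8, 20)→(3, 10): d=(-5,-10) top-left  bias=+0
  edge (3, 10)→(8, 6): d=(5,-4) top-left  bias=+0
  edge (8, 6)→(8, 20): d=(0,14) right/bottom  bias=-1
    (3,3)@(7, 7): e=[55,1,14] → █
    (4,3)@(9, 7): e=[75,9,-14] → ·
    (2,4)@(5, 9): e=[25,3,42] → █
    (4,4)@(9, 9): e=[65,19,-14] → ·
    (2,5)@(5, 11): e=[15,13,42] → █
    (4,5)@(9, 11): e=[55,29,-14] → ·
    (2,6)@(5, 13): e=[5,23,42] → █
    (4,6)@(9, 13): e=[45,39,-14] → ·
    (2,7)@(5, 15): e=[-5,33,42] → ·
    (3,7)@(7, 15): e=[15,41,14] → █
    (4,7)@(9, 15): e=[35,49,-14] → ·
    (3,8)@(7, 17): e=[5,51,14] → █
  covered (9 px):
    · · · · ·
    · · · · ·
    · · · · ·
    · · · █ ·
    · · █ █ ·
    · · █ █ ·
    · · █ █ ·
    · · · █ ·
    · · · █ ·
    · · · · ·
    · · · · ·
    · · · · ·
T1:
  2·area = 36  (B↔C swapped to make it positive)
  edge (5, 3)→(8, 12): d=(3,9) right/bottom  bias=-1
  edge (8, 12)→(5, 15): d=(-3,3) right/bottom  bias=-1
  edge (5, 15)→(5, 3): d=(0,-12) top-left  bias=+0
    (2,0)@(5, 1): e=[-6,42,0] → ·  [on edge]
    (2,1)@(5, 3): e=[0,36,0] → ·  [on edge]
    (2,2)@(5, 5): e=[6,30,0] → █  [on edge]
    (3,2)@(7, 5): e=[-12,24,24] → ·
    (2,3)@(5, 7): e=[12,24,0] → █  [on edge]
    (3,3)@(7, 7): e=[-6,18,24] → ·
    (2,4)@(5, 9): e=[18,18,0] → █  [on edge]
    (3,4)@(7, 9): e=[0,12,24] → ·  [on edge]
    (2,5)@(5, 11): e=[24,12,0] → █  [on edge]
    (3,5)@(7, 11): e=[6,6,24] → █
    (4,5)@(9, 11): e=[-12,0,48] → ·  [on edge]
    (2,6)@(5, 13): e=[30,6,0] → █  [on edge]
    (3,6)@(7, 13): e=[12,0,24] → ·  [on edge]
    (2,7)@(5, 15): e=[36,0,0] → ·  [on edge]
    (4,7)@(9, 15): e=[0,-12,48] → ·  [on edge]
    (1,8)@(3, 17): e=[60,0,-24] → ·  [on edge]
    (2,8)@(5, 17): e=[42,-6,0] → ·  [on edge]
    (0,9)@(1, 19): e=[84,0,-48] → ·  [on edge]
    (2,9)@(5, 19): e=[48,-12,0] → ·  [on edge]
    (2,10)@(5, 21): e=[54,-18,0] → ·  [on edge]
    (2,11)@(5, 23): e=[60,-24,0] → ·  [on edge]
  covered (6 px):
    · · · · ·
    · · · · ·
    · · █ · ·
    · · █ · ·
    · · █ · ·
    · · █ █ ·
    · · █ · ·
    · · · · ·
    · · · · ·
    · · · · ·
    · · · · ·
    · · · · ·

Final: 15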